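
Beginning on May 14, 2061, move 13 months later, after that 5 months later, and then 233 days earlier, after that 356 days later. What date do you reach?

Advancing 13 months from May 14, 2061:
month 5 + 13 = 18, which is month 6 of year 2062 → June 2062.
Day 14 is valid in June, giving June 14, 2062.
Advancing 5 months from June 14, 2062:
month 6 + 5 = 11 → November 2062.
Day 14 is valid in November, giving November 14, 2062.
Going back 233 days from November 14, 2062:
Going back 14 days from November 14, 2062 reaches the end of the previous month; 233 − 14 = 219 left.
October 2062 has 31 days: 219 − 31 = 188 left.
September 2062 has 30 days: 188 − 30 = 158 left.
August 2062 has 31 days: 158 − 31 = 127 left.
July 2062 has 31 days: 127 − 31 = 96 left.
June 2062 has 30 days: 96 − 30 = 66 left.
May 2062 has 31 days: 66 − 31 = 35 left.
April 2062 has 30 days: 35 − 30 = 5 left.
March 2062 has 31 days; 31 − 5 = 26 → March 26, 2062.
Counting forward 356 days from March 26, 2062:
March has 31 days, so 31 − 26 = 5 days remain after March 26, 2062; 356 − 5 = 351 left.
April 2062 has 30 days: 351 − 30 = 321 left.
May 2062 has 31 days: 321 − 31 = 290 left.
June 2062 has 30 days: 290 − 30 = 260 left.
July 2062 has 31 days: 260 − 31 = 229 left.
August 2062 has 31 days: 229 − 31 = 198 left.
September 2062 has 30 days: 198 − 30 = 168 left.
October 2062 has 31 days: 168 − 31 = 137 left.
November 2062 has 30 days: 137 − 30 = 107 left.
December 2062 has 31 days: 107 − 31 = 76 left.
January 2063 has 31 days: 76 − 31 = 45 left.
February 2063 has 28 days (2063 is not a leap year): 45 − 28 = 17 left.
17 days into March 2063 → March 17, 2063.

March 17, 2063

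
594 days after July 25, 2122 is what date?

March 10, 2124

Advancing 594 days from July 25, 2122.
July has 31 days, so 31 − 25 = 6 days remain after July 25, 2122; 594 − 6 = 588 left.
August 2122 has 31 days: 588 − 31 = 557 left.
September 2122 has 30 days: 557 − 30 = 527 left.
October 2122 has 31 days: 527 − 31 = 496 left.
November 2122 has 30 days: 496 − 30 = 466 left.
December 2122 has 31 days: 466 − 31 = 435 left.
January 2123 has 31 days: 435 − 31 = 404 left.
February 2123 has 28 days (2123 is not a leap year): 404 − 28 = 376 left.
March 2123 has 31 days: 376 − 31 = 345 left.
April 2123 has 30 days: 345 − 30 = 315 left.
May 2123 has 31 days: 315 − 31 = 284 left.
June 2123 has 30 days: 284 − 30 = 254 left.
July 2123 has 31 days: 254 − 31 = 223 left.
August 2123 has 31 days: 223 − 31 = 192 left.
September 2123 has 30 days: 192 − 30 = 162 left.
October 2123 has 31 days: 162 − 31 = 131 left.
November 2123 has 30 days: 131 − 30 = 101 left.
December 2123 has 31 days: 101 − 31 = 70 left.
January 2124 has 31 days: 70 − 31 = 39 left.
February 2124 has 29 days (2124 is a leap year): 39 − 29 = 10 left.
10 days into March 2124 → March 10, 2124.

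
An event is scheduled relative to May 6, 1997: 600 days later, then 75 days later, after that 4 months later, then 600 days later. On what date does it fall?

Adding 600 days from May 6, 1997:
May has 31 days, so 31 − 6 = 25 days remain after May 6, 1997; 600 − 25 = 575 left.
June 1997 has 30 days: 575 − 30 = 545 left.
July 1997 has 31 days: 545 − 31 = 514 left.
August 1997 has 31 days: 514 − 31 = 483 left.
September 1997 has 30 days: 483 − 30 = 453 left.
October 1997 has 31 days: 453 − 31 = 422 left.
November 1997 has 30 days: 422 − 30 = 392 left.
December 1997 has 31 days: 392 − 31 = 361 left.
January 1998 has 31 days: 361 − 31 = 330 left.
February 1998 has 28 days (1998 is not a leap year): 330 − 28 = 302 left.
March 1998 has 31 days: 302 − 31 = 271 left.
April 1998 has 30 days: 271 − 30 = 241 left.
May 1998 has 31 days: 241 − 31 = 210 left.
June 1998 has 30 days: 210 − 30 = 180 left.
July 1998 has 31 days: 180 − 31 = 149 left.
August 1998 has 31 days: 149 − 31 = 118 left.
September 1998 has 30 days: 118 − 30 = 88 left.
October 1998 has 31 days: 88 − 31 = 57 left.
November 1998 has 30 days: 57 − 30 = 27 left.
27 days into December 1998 → December 27, 1998.
Counting forward 75 days from December 27, 1998:
December has 31 days, so 31 − 27 = 4 days remain after December 27, 1998; 75 − 4 = 71 left.
January 1999 has 31 days: 71 − 31 = 40 left.
February 1999 has 28 days (1999 is not a leap year): 40 − 28 = 12 left.
12 days into March 1999 → March 12, 1999.
Counting forward 4 months from March 12, 1999:
month 3 + 4 = 7 → July 1999.
Day 12 is valid in July, giving July 12, 1999.
Counting forward 600 days from July 12, 1999:
July has 31 days, so 31 − 12 = 19 days remain after July 12, 1999; 600 − 19 = 581 left.
August 1999 has 31 days: 581 − 31 = 550 left.
September 1999 has 30 days: 550 − 30 = 520 left.
October 1999 has 31 days: 520 − 31 = 489 left.
November 1999 has 30 days: 489 − 30 = 459 left.
December 1999 has 31 days: 459 − 31 = 428 left.
January 2000 has 31 days: 428 − 31 = 397 left.
February 2000 has 29 days (2000 is a leap year (divisible by 400)): 397 − 29 = 368 left.
March 2000 has 31 days: 368 − 31 = 337 left.
April 2000 has 30 days: 337 − 30 = 307 left.
May 2000 has 31 days: 307 − 31 = 276 left.
June 2000 has 30 days: 276 − 30 = 246 left.
July 2000 has 31 days: 246 − 31 = 215 left.
August 2000 has 31 days: 215 − 31 = 184 left.
September 2000 has 30 days: 184 − 30 = 154 left.
October 2000 has 31 days: 154 − 31 = 123 left.
November 2000 has 30 days: 123 − 30 = 93 left.
December 2000 has 31 days: 93 − 31 = 62 left.
January 2001 has 31 days: 62 − 31 = 31 left.
February 2001 has 28 days (2001 is not a leap year): 31 − 28 = 3 left.
3 days into March 2001 → March 3, 2001.

March 3, 2001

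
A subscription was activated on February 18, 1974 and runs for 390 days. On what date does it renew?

March 15, 1975

Adding 390 days from February 18, 1974.
February has 28 days, so 28 − 18 = 10 days remain after February 18, 1974; 390 − 10 = 380 left.
March 1974 has 31 days: 380 − 31 = 349 left.
April 1974 has 30 days: 349 − 30 = 319 left.
May 1974 has 31 days: 319 − 31 = 288 left.
June 1974 has 30 days: 288 − 30 = 258 left.
July 1974 has 31 days: 258 − 31 = 227 left.
August 1974 has 31 days: 227 − 31 = 196 left.
September 1974 has 30 days: 196 − 30 = 166 left.
October 1974 has 31 days: 166 − 31 = 135 left.
November 1974 has 30 days: 135 − 30 = 105 left.
December 1974 has 31 days: 105 − 31 = 74 left.
January 1975 has 31 days: 74 − 31 = 43 left.
February 1975 has 28 days (1975 is not a leap year): 43 − 28 = 15 left.
15 days into March 1975 → March 15, 1975.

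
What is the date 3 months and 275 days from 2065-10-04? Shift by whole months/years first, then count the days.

October 6, 2066

Counting forward 3 months and 275 days from October 4, 2065: first the month/year part, then the days.
month 10 + 3 = 13, which is month 1 of year 2066 → January 2066.
Day 4 is valid in January, giving January 4, 2066.
Now add 275 days from January 4, 2066.
January has 31 days, so 31 − 4 = 27 days remain after January 4, 2066; 275 − 27 = 248 left.
February 2066 has 28 days (2066 is not a leap year): 248 − 28 = 220 left.
March 2066 has 31 days: 220 − 31 = 189 left.
April 2066 has 30 days: 189 − 30 = 159 left.
May 2066 has 31 days: 159 − 31 = 128 left.
June 2066 has 30 days: 128 − 30 = 98 left.
July 2066 has 31 days: 98 − 31 = 67 left.
August 2066 has 31 days: 67 − 31 = 36 left.
September 2066 has 30 days: 36 − 30 = 6 left.
6 days into October 2066 → October 6, 2066.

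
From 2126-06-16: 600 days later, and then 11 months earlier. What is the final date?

Counting forward 600 days from June 16, 2126:
June has 30 days, so 30 − 16 = 14 days remain after June 16, 2126; 600 − 14 = 586 left.
July 2126 has 31 days: 586 − 31 = 555 left.
August 2126 has 31 days: 555 − 31 = 524 left.
September 2126 has 30 days: 524 − 30 = 494 left.
October 2126 has 31 days: 494 − 31 = 463 left.
November 2126 has 30 days: 463 − 30 = 433 left.
December 2126 has 31 days: 433 − 31 = 402 left.
January 2127 has 31 days: 402 − 31 = 371 left.
February 2127 has 28 days (2127 is not a leap year): 371 − 28 = 343 left.
March 2127 has 31 days: 343 − 31 = 312 left.
April 2127 has 30 days: 312 − 30 = 282 left.
May 2127 has 31 days: 282 − 31 = 251 left.
June 2127 has 30 days: 251 − 30 = 221 left.
July 2127 has 31 days: 221 − 31 = 190 left.
August 2127 has 31 days: 190 − 31 = 159 left.
September 2127 has 30 days: 159 − 30 = 129 left.
October 2127 has 31 days: 129 − 31 = 98 left.
November 2127 has 30 days: 98 − 30 = 68 left.
December 2127 has 31 days: 68 − 31 = 37 left.
January 2128 has 31 days: 37 − 31 = 6 left.
6 days into February 2128 → February 6, 2128.
Going back 11 months from February 6, 2128:
month 2 − 11 = -9, which is month 3 of year 2127 → March 2127.
Day 6 is valid in March, giving March 6, 2127.

March 6, 2127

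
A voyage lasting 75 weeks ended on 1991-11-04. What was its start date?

May 28, 1990

Going back 75 weeks = 525 days from November 4, 1991.
Going back 4 days from November 4, 1991 reaches the end of the previous month; 525 − 4 = 521 left.
October 1991 has 31 days: 521 − 31 = 490 left.
September 1991 has 30 days: 490 − 30 = 460 left.
August 1991 has 31 days: 460 − 31 = 429 left.
July 1991 has 31 days: 429 − 31 = 398 left.
June 1991 has 30 days: 398 − 30 = 368 left.
May 1991 has 31 days: 368 − 31 = 337 left.
April 1991 has 30 days: 337 − 30 = 307 left.
March 1991 has 31 days: 307 − 31 = 276 left.
February 1991 has 28 days (1991 is not a leap year): 276 − 28 = 248 left.
January 1991 has 31 days: 248 − 31 = 217 left.
December 1990 has 31 days: 217 − 31 = 186 left.
November 1990 has 30 days: 186 − 30 = 156 left.
October 1990 has 31 days: 156 − 31 = 125 left.
September 1990 has 30 days: 125 − 30 = 95 left.
August 1990 has 31 days: 95 − 31 = 64 left.
July 1990 has 31 days: 64 − 31 = 33 left.
June 1990 has 30 days: 33 − 30 = 3 left.
May 1990 has 31 days; 31 − 3 = 28 → May 28, 1990.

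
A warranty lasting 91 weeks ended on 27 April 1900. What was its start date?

Subtracting 91 weeks = 637 days from April 27, 1900.
Going back 27 days from April 27, 1900 reaches the end of the previous month; 637 − 27 = 610 left.
March 1900 has 31 days: 610 − 31 = 579 left.
February 1900 has 28 days (1900 is not a leap year (divisible by 100 but not 400)): 579 − 28 = 551 left.
January 1900 has 31 days: 551 − 31 = 520 left.
December 1899 has 31 days: 520 − 31 = 489 left.
November 1899 has 30 days: 489 − 30 = 459 left.
October 1899 has 31 days: 459 − 31 = 428 left.
September 1899 has 30 days: 428 − 30 = 398 left.
August 1899 has 31 days: 398 − 31 = 367 left.
July 1899 has 31 days: 367 − 31 = 336 left.
June 1899 has 30 days: 336 − 30 = 306 left.
May 1899 has 31 days: 306 − 31 = 275 left.
April 1899 has 30 days: 275 − 30 = 245 left.
March 1899 has 31 days: 245 − 31 = 214 left.
February 1899 has 28 days (1899 is not a leap year): 214 − 28 = 186 left.
January 1899 has 31 days: 186 − 31 = 155 left.
December 1898 has 31 days: 155 − 31 = 124 left.
November 1898 has 30 days: 124 − 30 = 94 left.
October 1898 has 31 days: 94 − 31 = 63 left.
September 1898 has 30 days: 63 − 30 = 33 left.
August 1898 has 31 days: 33 − 31 = 2 left.
July 1898 has 31 days; 31 − 2 = 29 → July 29, 1898.

July 29, 1898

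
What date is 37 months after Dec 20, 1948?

Adding 37 months from December 20, 1948.
month 12 + 37 = 49, which is month 1 of year 1952 → January 1952.
Day 20 is valid in January, giving January 20, 1952.

January 20, 1952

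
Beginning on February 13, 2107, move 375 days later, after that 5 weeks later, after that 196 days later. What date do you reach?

Advancing 375 days from February 13, 2107:
February has 28 days, so 28 − 13 = 15 days remain after February 13, 2107; 375 − 15 = 360 left.
March 2107 has 31 days: 360 − 31 = 329 left.
April 2107 has 30 days: 329 − 30 = 299 left.
May 2107 has 31 days: 299 − 31 = 268 left.
June 2107 has 30 days: 268 − 30 = 238 left.
July 2107 has 31 days: 238 − 31 = 207 left.
August 2107 has 31 days: 207 − 31 = 176 left.
September 2107 has 30 days: 176 − 30 = 146 left.
October 2107 has 31 days: 146 − 31 = 115 left.
November 2107 has 30 days: 115 − 30 = 85 left.
December 2107 has 31 days: 85 − 31 = 54 left.
January 2108 has 31 days: 54 − 31 = 23 left.
23 days into February 2108 → February 23, 2108.
Counting forward 5 weeks (= 35 days) from February 23, 2108:
February has 29 days, so 29 − 23 = 6 days remain after February 23, 2108; 35 − 6 = 29 left.
29 days into March 2108 → March 29, 2108.
Counting forward 196 days from March 29, 2108:
March has 31 days, so 31 − 29 = 2 days remain after March 29, 2108; 196 − 2 = 194 left.
April 2108 has 30 days: 194 − 30 = 164 left.
May 2108 has 31 days: 164 − 31 = 133 left.
June 2108 has 30 days: 133 − 30 = 103 left.
July 2108 has 31 days: 103 − 31 = 72 left.
August 2108 has 31 days: 72 − 31 = 41 left.
September 2108 has 30 days: 41 − 30 = 11 left.
11 days into October 2108 → October 11, 2108.

October 11, 2108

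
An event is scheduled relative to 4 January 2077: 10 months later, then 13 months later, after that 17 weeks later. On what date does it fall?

April 2, 2079

Counting forward 10 months from January 4, 2077:
month 1 + 10 = 11 → November 2077.
Day 4 is valid in November, giving November 4, 2077.
Counting forward 13 months from November 4, 2077:
month 11 + 13 = 24, which is month 12 of year 2078 → December 2078.
Day 4 is valid in December, giving December 4, 2078.
Advancing 17 weeks (= 119 days) from December 4, 2078:
December has 31 days, so 31 − 4 = 27 days remain after December 4, 2078; 119 − 27 = 92 left.
January 2079 has 31 days: 92 − 31 = 61 left.
February 2079 has 28 days (2079 is not a leap year): 61 − 28 = 33 left.
March 2079 has 31 days: 33 − 31 = 2 left.
2 days into April 2079 → April 2, 2079.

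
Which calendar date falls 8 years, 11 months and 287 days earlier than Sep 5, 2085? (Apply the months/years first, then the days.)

Going back 8 years, 11 months and 287 days from September 5, 2085: first the month/year part, then the days.
-8 years → 2077; month 9 − 11 = -2, which is month 10 of year 2076 → October 2076.
Day 5 is valid in October, giving October 5, 2076.
Now subtract 287 days from October 5, 2076.
Going back 5 days from October 5, 2076 reaches the end of the previous month; 287 − 5 = 282 left.
September 2076 has 30 days: 282 − 30 = 252 left.
August 2076 has 31 days: 252 − 31 = 221 left.
July 2076 has 31 days: 221 − 31 = 190 left.
June 2076 has 30 days: 190 − 30 = 160 left.
May 2076 has 31 days: 160 − 31 = 129 left.
April 2076 has 30 days: 129 − 30 = 99 left.
March 2076 has 31 days: 99 − 31 = 68 left.
February 2076 has 29 days (2076 is a leap year): 68 − 29 = 39 left.
January 2076 has 31 days: 39 − 31 = 8 left.
December 2075 has 31 days; 31 − 8 = 23 → December 23, 2075.

December 23, 2075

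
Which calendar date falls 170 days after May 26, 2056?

Advancing 170 days from May 26, 2056.
May has 31 days, so 31 − 26 = 5 days remain after May 26, 2056; 170 − 5 = 165 left.
June 2056 has 30 days: 165 − 30 = 135 left.
July 2056 has 31 days: 135 − 31 = 104 left.
August 2056 has 31 days: 104 − 31 = 73 left.
September 2056 has 30 days: 73 − 30 = 43 left.
October 2056 has 31 days: 43 − 31 = 12 left.
12 days into November 2056 → November 12, 2056.

November 12, 2056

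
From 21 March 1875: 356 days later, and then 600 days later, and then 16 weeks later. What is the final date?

Counting forward 356 days from March 21, 1875:
March has 31 days, so 31 − 21 = 10 days remain after March 21, 1875; 356 − 10 = 346 left.
April 1875 has 30 days: 346 − 30 = 316 left.
May 1875 has 31 days: 316 − 31 = 285 left.
June 1875 has 30 days: 285 − 30 = 255 left.
July 1875 has 31 days: 255 − 31 = 224 left.
August 1875 has 31 days: 224 − 31 = 193 left.
September 1875 has 30 days: 193 − 30 = 163 left.
October 1875 has 31 days: 163 − 31 = 132 left.
November 1875 has 30 days: 132 − 30 = 102 left.
December 1875 has 31 days: 102 − 31 = 71 left.
January 1876 has 31 days: 71 − 31 = 40 left.
February 1876 has 29 days (1876 is a leap year): 40 − 29 = 11 left.
11 days into March 1876 → March 11, 1876.
Counting forward 600 days from March 11, 1876:
March has 31 days, so 31 − 11 = 20 days remain after March 11, 1876; 600 − 20 = 580 left.
April 1876 has 30 days: 580 − 30 = 550 left.
May 1876 has 31 days: 550 − 31 = 519 left.
June 1876 has 30 days: 519 − 30 = 489 left.
July 1876 has 31 days: 489 − 31 = 458 left.
August 1876 has 31 days: 458 − 31 = 427 left.
September 1876 has 30 days: 427 − 30 = 397 left.
October 1876 has 31 days: 397 − 31 = 366 left.
November 1876 has 30 days: 366 − 30 = 336 left.
December 1876 has 31 days: 336 − 31 = 305 left.
January 1877 has 31 days: 305 − 31 = 274 left.
February 1877 has 28 days (1877 is not a leap year): 274 − 28 = 246 left.
March 1877 has 31 days: 246 − 31 = 215 left.
April 1877 has 30 days: 215 − 30 = 185 left.
May 1877 has 31 days: 185 − 31 = 154 left.
June 1877 has 30 days: 154 − 30 = 124 left.
July 1877 has 31 days: 124 − 31 = 93 left.
August 1877 has 31 days: 93 − 31 = 62 left.
September 1877 has 30 days: 62 − 30 = 32 left.
October 1877 has 31 days: 32 − 31 = 1 left.
1 day into November 1877 → November 1, 1877.
Counting forward 16 weeks (= 112 days) from November 1, 1877:
November has 30 days, so 30 − 1 = 29 days remain after November 1, 1877; 112 − 29 = 83 left.
December 1877 has 31 days: 83 − 31 = 52 left.
January 1878 has 31 days: 52 − 31 = 21 left.
21 days into February 1878 → February 21, 1878.

February 21, 1878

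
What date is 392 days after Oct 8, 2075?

November 3, 2076

Adding 392 days from October 8, 2075.
October has 31 days, so 31 − 8 = 23 days remain after October 8, 2075; 392 − 23 = 369 left.
November 2075 has 30 days: 369 − 30 = 339 left.
December 2075 has 31 days: 339 − 31 = 308 left.
January 2076 has 31 days: 308 − 31 = 277 left.
February 2076 has 29 days (2076 is a leap year): 277 − 29 = 248 left.
March 2076 has 31 days: 248 − 31 = 217 left.
April 2076 has 30 days: 217 − 30 = 187 left.
May 2076 has 31 days: 187 − 31 = 156 left.
June 2076 has 30 days: 156 − 30 = 126 left.
July 2076 has 31 days: 126 − 31 = 95 left.
August 2076 has 31 days: 95 − 31 = 64 left.
September 2076 has 30 days: 64 − 30 = 34 left.
October 2076 has 31 days: 34 − 31 = 3 left.
3 days into November 2076 → November 3, 2076.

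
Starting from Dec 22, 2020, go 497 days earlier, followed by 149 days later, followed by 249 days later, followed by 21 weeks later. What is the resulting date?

February 8, 2021

Subtracting 497 days from December 22, 2020:
Going back 22 days from December 22, 2020 reaches the end of the previous month; 497 − 22 = 475 left.
November 2020 has 30 days: 475 − 30 = 445 left.
October 2020 has 31 days: 445 − 31 = 414 left.
September 2020 has 30 days: 414 − 30 = 384 left.
August 2020 has 31 days: 384 − 31 = 353 left.
July 2020 has 31 days: 353 − 31 = 322 left.
June 2020 has 30 days: 322 − 30 = 292 left.
May 2020 has 31 days: 292 − 31 = 261 left.
April 2020 has 30 days: 261 − 30 = 231 left.
March 2020 has 31 days: 231 − 31 = 200 left.
February 2020 has 29 days (2020 is a leap year): 200 − 29 = 171 left.
January 2020 has 31 days: 171 − 31 = 140 left.
December 2019 has 31 days: 140 − 31 = 109 left.
November 2019 has 30 days: 109 − 30 = 79 left.
October 2019 has 31 days: 79 − 31 = 48 left.
September 2019 has 30 days: 48 − 30 = 18 left.
August 2019 has 31 days; 31 − 18 = 13 → August 13, 2019.
Advancing 149 days from August 13, 2019:
August has 31 days, so 31 − 13 = 18 days remain after August 13, 2019; 149 − 18 = 131 left.
September 2019 has 30 days: 131 − 30 = 101 left.
October 2019 has 31 days: 101 − 31 = 70 left.
November 2019 has 30 days: 70 − 30 = 40 left.
December 2019 has 31 days: 40 − 31 = 9 left.
9 days into January 2020 → January 9, 2020.
Adding 249 days from January 9, 2020:
January has 31 days, so 31 − 9 = 22 days remain after January 9, 2020; 249 − 22 = 227 left.
February 2020 has 29 days (2020 is a leap year): 227 − 29 = 198 left.
March 2020 has 31 days: 198 − 31 = 167 left.
April 2020 has 30 days: 167 − 30 = 137 left.
May 2020 has 31 days: 137 − 31 = 106 left.
June 2020 has 30 days: 106 − 30 = 76 left.
July 2020 has 31 days: 76 − 31 = 45 left.
August 2020 has 31 days: 45 − 31 = 14 left.
14 days into September 2020 → September 14, 2020.
Counting forward 21 weeks (= 147 days) from September 14, 2020:
September has 30 days, so 30 − 14 = 16 days remain after September 14, 2020; 147 − 16 = 131 left.
October 2020 has 31 days: 131 − 31 = 100 left.
November 2020 has 30 days: 100 − 30 = 70 left.
December 2020 has 31 days: 70 − 31 = 39 left.
January 2021 has 31 days: 39 − 31 = 8 left.
8 days into February 2021 → February 8, 2021.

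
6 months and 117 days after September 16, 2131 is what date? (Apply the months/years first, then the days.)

Adding 6 months and 117 days from September 16, 2131: first the month/year part, then the days.
month 9 + 6 = 15, which is month 3 of year 2132 → March 2132.
Day 16 is valid in March, giving March 16, 2132.
Now add 117 days from March 16, 2132.
March has 31 days, so 31 − 16 = 15 days remain after March 16, 2132; 117 − 15 = 102 left.
April 2132 has 30 days: 102 − 30 = 72 left.
May 2132 has 31 days: 72 − 31 = 41 left.
June 2132 has 30 days: 41 − 30 = 11 left.
11 days into July 2132 → July 11, 2132.

July 11, 2132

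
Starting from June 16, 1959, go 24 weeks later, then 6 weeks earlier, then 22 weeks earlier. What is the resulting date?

Counting forward 24 weeks (= 168 days) from June 16, 1959:
June has 30 days, so 30 − 16 = 14 days remain after June 16, 1959; 168 − 14 = 154 left.
July 1959 has 31 days: 154 − 31 = 123 left.
August 1959 has 31 days: 123 − 31 = 92 left.
September 1959 has 30 days: 92 − 30 = 62 left.
October 1959 has 31 days: 62 − 31 = 31 left.
November 1959 has 30 days: 31 − 30 = 1 left.
1 day into December 1959 → December 1, 1959.
Subtracting 6 weeks (= 42 days) from December 1, 1959:
Going back 1 day from December 1, 1959 reaches the end of the previous month; 42 − 1 = 41 left.
November 1959 has 30 days: 41 − 30 = 11 left.
October 1959 has 31 days; 31 − 11 = 20 → October 20, 1959.
Going back 22 weeks (= 154 days) from October 20, 1959:
Going back 20 days from October 20, 1959 reaches the end of the previous month; 154 − 20 = 134 left.
September 1959 has 30 days: 134 − 30 = 104 left.
August 1959 has 31 days: 104 − 31 = 73 left.
July 1959 has 31 days: 73 − 31 = 42 left.
June 1959 has 30 days: 42 − 30 = 12 left.
May 1959 has 31 days; 31 − 12 = 19 → May 19, 1959.

May 19, 1959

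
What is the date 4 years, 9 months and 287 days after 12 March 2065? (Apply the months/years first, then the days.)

September 25, 2070

Adding 4 years, 9 months and 287 days from March 12, 2065: first the month/year part, then the days.
+4 years → 2069; month 3 + 9 = 12 → December 2069.
Day 12 is valid in December, giving December 12, 2069.
Now add 287 days from December 12, 2069.
December has 31 days, so 31 − 12 = 19 days remain after December 12, 2069; 287 − 19 = 268 left.
January 2070 has 31 days: 268 − 31 = 237 left.
February 2070 has 28 days (2070 is not a leap year): 237 − 28 = 209 left.
March 2070 has 31 days: 209 − 31 = 178 left.
April 2070 has 30 days: 178 − 30 = 148 left.
May 2070 has 31 days: 148 − 31 = 117 left.
June 2070 has 30 days: 117 − 30 = 87 left.
July 2070 has 31 days: 87 − 31 = 56 left.
August 2070 has 31 days: 56 − 31 = 25 left.
25 days into September 2070 → September 25, 2070.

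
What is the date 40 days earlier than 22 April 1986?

Going back 40 days from April 22, 1986.
Going back 22 days from April 22, 1986 reaches the end of the previous month; 40 − 22 = 18 left.
March 1986 has 31 days; 31 − 18 = 13 → March 13, 1986.

March 13, 1986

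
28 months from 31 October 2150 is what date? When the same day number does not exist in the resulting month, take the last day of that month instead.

February 28, 2153

Counting forward 28 months from October 31, 2150.
month 10 + 28 = 38, which is month 2 of year 2153 → February 2153.
February 2153 has only 28 days (2153 is not a leap year — relevant if February), and the start was day 31, so the date clamps to February 28, 2153.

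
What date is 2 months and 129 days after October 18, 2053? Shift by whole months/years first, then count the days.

Advancing 2 months and 129 days from October 18, 2053: first the month/year part, then the days.
month 10 + 2 = 12 → December 2053.
Day 18 is valid in December, giving December 18, 2053.
Now add 129 days from December 18, 2053.
December has 31 days, so 31 − 18 = 13 days remain after December 18, 2053; 129 − 13 = 116 left.
January 2054 has 31 days: 116 − 31 = 85 left.
February 2054 has 28 days (2054 is not a leap year): 85 − 28 = 57 left.
March 2054 has 31 days: 57 − 31 = 26 left.
26 days into April 2054 → April 26, 2054.

April 26, 2054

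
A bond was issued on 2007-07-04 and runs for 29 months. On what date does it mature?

Counting forward 29 months from July 4, 2007.
month 7 + 29 = 36, which is month 12 of year 2009 → December 2009.
Day 4 is valid in December, giving December 4, 2009.

December 4, 2009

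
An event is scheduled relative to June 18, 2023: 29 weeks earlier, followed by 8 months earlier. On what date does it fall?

Subtracting 29 weeks (= 203 days) from June 18, 2023:
Going back 18 days from June 18, 2023 reaches the end of the previous month; 203 − 18 = 185 left.
May 2023 has 31 days: 185 − 31 = 154 left.
April 2023 has 30 days: 154 − 30 = 124 left.
March 2023 has 31 days: 124 − 31 = 93 left.
February 2023 has 28 days (2023 is not a leap year): 93 − 28 = 65 left.
January 2023 has 31 days: 65 − 31 = 34 left.
December 2022 has 31 days: 34 − 31 = 3 left.
November 2022 has 30 days; 30 − 3 = 27 → November 27, 2022.
Going back 8 months from November 27, 2022:
month 11 − 8 = 3 → March 2022.
Day 27 is valid in March, giving March 27, 2022.

March 27, 2022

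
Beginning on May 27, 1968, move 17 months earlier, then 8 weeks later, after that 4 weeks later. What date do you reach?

March 21, 1967

Counting back 17 months from May 27, 1968:
month 5 − 17 = -12, which is month 12 of year 1966 → December 1966.
Day 27 is valid in December, giving December 27, 1966.
Counting forward 8 weeks (= 56 days) from December 27, 1966:
December has 31 days, so 31 − 27 = 4 days remain after December 27, 1966; 56 − 4 = 52 left.
January 1967 has 31 days: 52 − 31 = 21 left.
21 days into February 1967 → February 21, 1967.
Advancing 4 weeks (= 28 days) from February 21, 1967:
February has 28 days, so 28 − 21 = 7 days remain after February 21, 1967; 28 − 7 = 21 left.
21 days into March 1967 → March 21, 1967.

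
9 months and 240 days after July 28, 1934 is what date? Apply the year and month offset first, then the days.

Advancing 9 months and 240 days from July 28, 1934: first the month/year part, then the days.
month 7 + 9 = 16, which is month 4 of year 1935 → April 1935.
Day 28 is valid in April, giving April 28, 1935.
Now add 240 days from April 28, 1935.
April has 30 days, so 30 − 28 = 2 days remain after April 28, 1935; 240 − 2 = 238 left.
May 1935 has 31 days: 238 − 31 = 207 left.
June 1935 has 30 days: 207 − 30 = 177 left.
July 1935 has 31 days: 177 − 31 = 146 left.
August 1935 has 31 days: 146 − 31 = 115 left.
September 1935 has 30 days: 115 − 30 = 85 left.
October 1935 has 31 days: 85 − 31 = 54 left.
November 1935 has 30 days: 54 − 30 = 24 left.
24 days into December 1935 → December 24, 1935.

December 24, 1935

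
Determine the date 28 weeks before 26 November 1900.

May 14, 1900

Subtracting 28 weeks = 196 days from November 26, 1900.
Going back 26 days from November 26, 1900 reaches the end of the previous month; 196 − 26 = 170 left.
October 1900 has 31 days: 170 − 31 = 139 left.
September 1900 has 30 days: 139 − 30 = 109 left.
August 1900 has 31 days: 109 − 31 = 78 left.
July 1900 has 31 days: 78 − 31 = 47 left.
June 1900 has 30 days: 47 − 30 = 17 left.
May 1900 has 31 days; 31 − 17 = 14 → May 14, 1900.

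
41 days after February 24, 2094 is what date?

Advancing 41 days from February 24, 2094.
February has 28 days, so 28 − 24 = 4 days remain after February 24, 2094; 41 − 4 = 37 left.
March 2094 has 31 days: 37 − 31 = 6 left.
6 days into April 2094 → April 6, 2094.

April 6, 2094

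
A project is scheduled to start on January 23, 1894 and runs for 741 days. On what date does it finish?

February 3, 1896

Adding 741 days from January 23, 1894.
January has 31 days, so 31 − 23 = 8 days remain after January 23, 1894; 741 − 8 = 733 left.
February 1894 has 28 days (1894 is not a leap year): 733 − 28 = 705 left.
March 1894 has 31 days: 705 − 31 = 674 left.
April 1894 has 30 days: 674 − 30 = 644 left.
May 1894 has 31 days: 644 − 31 = 613 left.
June 1894 has 30 days: 613 − 30 = 583 left.
July 1894 has 31 days: 583 − 31 = 552 left.
August 1894 has 31 days: 552 − 31 = 521 left.
September 1894 has 30 days: 521 − 30 = 491 left.
October 1894 has 31 days: 491 − 31 = 460 left.
November 1894 has 30 days: 460 − 30 = 430 left.
December 1894 has 31 days: 430 − 31 = 399 left.
January 1895 has 31 days: 399 − 31 = 368 left.
February 1895 has 28 days (1895 is not a leap year): 368 − 28 = 340 left.
March 1895 has 31 days: 340 − 31 = 309 left.
April 1895 has 30 days: 309 − 30 = 279 left.
May 1895 has 31 days: 279 − 31 = 248 left.
June 1895 has 30 days: 248 − 30 = 218 left.
July 1895 has 31 days: 218 − 31 = 187 left.
August 1895 has 31 days: 187 − 31 = 156 left.
September 1895 has 30 days: 156 − 30 = 126 left.
October 1895 has 31 days: 126 − 31 = 95 left.
November 1895 has 30 days: 95 − 30 = 65 left.
December 1895 has 31 days: 65 − 31 = 34 left.
January 1896 has 31 days: 34 − 31 = 3 left.
3 days into February 1896 → February 3, 1896.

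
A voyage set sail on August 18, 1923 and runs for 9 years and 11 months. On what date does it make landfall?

Adding 9 years and 11 months from August 18, 1923.
+9 years → 1932; month 8 + 11 = 19, which is month 7 of year 1933 → July 1933.
Day 18 is valid in July, giving July 18, 1933.

July 18, 1933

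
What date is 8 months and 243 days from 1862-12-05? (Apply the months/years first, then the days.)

April 4, 1864

Counting forward 8 months and 243 days from December 5, 1862: first the month/year part, then the days.
month 12 + 8 = 20, which is month 8 of year 1863 → August 1863.
Day 5 is valid in August, giving August 5, 1863.
Now add 243 days from August 5, 1863.
August has 31 days, so 31 − 5 = 26 days remain after August 5, 1863; 243 − 26 = 217 left.
September 1863 has 30 days: 217 − 30 = 187 left.
October 1863 has 31 days: 187 − 31 = 156 left.
November 1863 has 30 days: 156 − 30 = 126 left.
December 1863 has 31 days: 126 − 31 = 95 left.
January 1864 has 31 days: 95 − 31 = 64 left.
February 1864 has 29 days (1864 is a leap year): 64 − 29 = 35 left.
March 1864 has 31 days: 35 − 31 = 4 left.
4 days into April 1864 → April 4, 1864.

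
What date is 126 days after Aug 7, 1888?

December 11, 1888

Advancing 126 days from August 7, 1888.
August has 31 days, so 31 − 7 = 24 days remain after August 7, 1888; 126 − 24 = 102 left.
September 1888 has 30 days: 102 − 30 = 72 left.
October 1888 has 31 days: 72 − 31 = 41 left.
November 1888 has 30 days: 41 − 30 = 11 left.
11 days into December 1888 → December 11, 1888.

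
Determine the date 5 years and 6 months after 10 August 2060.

Advancing 5 years and 6 months from August 10, 2060.
+5 years → 2065; month 8 + 6 = 14, which is month 2 of year 2066 → February 2066.
Day 10 is valid in February, giving February 10, 2066.

February 10, 2066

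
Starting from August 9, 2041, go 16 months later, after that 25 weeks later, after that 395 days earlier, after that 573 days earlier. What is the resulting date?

Adding 16 months from August 9, 2041:
month 8 + 16 = 24, which is month 12 of year 2042 → December 2042.
Day 9 is valid in December, giving December 9, 2042.
Advancing 25 weeks (= 175 days) from December 9, 2042:
December has 31 days, so 31 − 9 = 22 days remain after December 9, 2042; 175 − 22 = 153 left.
January 2043 has 31 days: 153 − 31 = 122 left.
February 2043 has 28 days (2043 is not a leap year): 122 − 28 = 94 left.
March 2043 has 31 days: 94 − 31 = 63 left.
April 2043 has 30 days: 63 − 30 = 33 left.
May 2043 has 31 days: 33 − 31 = 2 left.
2 days into June 2043 → June 2, 2043.
Counting back 395 days from June 2, 2043:
Going back 2 days from June 2, 2043 reaches the end of the previous month; 395 − 2 = 393 left.
May 2043 has 31 days: 393 − 31 = 362 left.
April 2043 has 30 days: 362 − 30 = 332 left.
March 2043 has 31 days: 332 − 31 = 301 left.
February 2043 has 28 days (2043 is not a leap year): 301 − 28 = 273 left.
January 2043 has 31 days: 273 − 31 = 242 left.
December 2042 has 31 days: 242 − 31 = 211 left.
November 2042 has 30 days: 211 − 30 = 181 left.
October 2042 has 31 days: 181 − 31 = 150 left.
September 2042 has 30 days: 150 − 30 = 120 left.
August 2042 has 31 days: 120 − 31 = 89 left.
July 2042 has 31 days: 89 − 31 = 58 left.
June 2042 has 30 days: 58 − 30 = 28 left.
May 2042 has 31 days; 31 − 28 = 3 → May 3, 2042.
Counting back 573 days from May 3, 2042:
Going back 3 days from May 3, 2042 reaches the end of the previous month; 573 − 3 = 570 left.
April 2042 has 30 days: 570 − 30 = 540 left.
March 2042 has 31 days: 540 − 31 = 509 left.
February 2042 has 28 days (2042 is not a leap year): 509 − 28 = 481 left.
January 2042 has 31 days: 481 − 31 = 450 left.
December 2041 has 31 days: 450 − 31 = 419 left.
November 2041 has 30 days: 419 − 30 = 389 left.
October 2041 has 31 days: 389 − 31 = 358 left.
September 2041 has 30 days: 358 − 30 = 328 left.
August 2041 has 31 days: 328 − 31 = 297 left.
July 2041 has 31 days: 297 − 31 = 266 left.
June 2041 has 30 days: 266 − 30 = 236 left.
May 2041 has 31 days: 236 − 31 = 205 left.
April 2041 has 30 days: 205 − 30 = 175 left.
March 2041 has 31 days: 175 − 31 = 144 left.
February 2041 has 28 days (2041 is not a leap year): 144 − 28 = 116 left.
January 2041 has 31 days: 116 − 31 = 85 left.
December 2040 has 31 days: 85 − 31 = 54 left.
November 2040 has 30 days: 54 − 30 = 24 left.
October 2040 has 31 days; 31 − 24 = 7 → October 7, 2040.

October 7, 2040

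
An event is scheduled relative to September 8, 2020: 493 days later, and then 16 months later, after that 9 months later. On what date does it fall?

February 14, 2024

Counting forward 493 days from September 8, 2020:
September has 30 days, so 30 − 8 = 22 days remain after September 8, 2020; 493 − 22 = 471 left.
October 2020 has 31 days: 471 − 31 = 440 left.
November 2020 has 30 days: 440 − 30 = 410 left.
December 2020 has 31 days: 410 − 31 = 379 left.
January 2021 has 31 days: 379 − 31 = 348 left.
February 2021 has 28 days (2021 is not a leap year): 348 − 28 = 320 left.
March 2021 has 31 days: 320 − 31 = 289 left.
April 2021 has 30 days: 289 − 30 = 259 left.
May 2021 has 31 days: 259 − 31 = 228 left.
June 2021 has 30 days: 228 − 30 = 198 left.
July 2021 has 31 days: 198 − 31 = 167 left.
August 2021 has 31 days: 167 − 31 = 136 left.
September 2021 has 30 days: 136 − 30 = 106 left.
October 2021 has 31 days: 106 − 31 = 75 left.
November 2021 has 30 days: 75 − 30 = 45 left.
December 2021 has 31 days: 45 − 31 = 14 left.
14 days into January 2022 → January 14, 2022.
Counting forward 16 months from January 14, 2022:
month 1 + 16 = 17, which is month 5 of year 2023 → May 2023.
Day 14 is valid in May, giving May 14, 2023.
Adding 9 months from May 14, 2023:
month 5 + 9 = 14, which is month 2 of year 2024 → February 2024.
Day 14 is valid in February, giving February 14, 2024.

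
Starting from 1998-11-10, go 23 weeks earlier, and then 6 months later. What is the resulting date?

December 2, 1998

Going back 23 weeks (= 161 days) from November 10, 1998:
Going back 10 days from November 10, 1998 reaches the end of the previous month; 161 − 10 = 151 left.
October 1998 has 31 days: 151 − 31 = 120 left.
September 1998 has 30 days: 120 − 30 = 90 left.
August 1998 has 31 days: 90 − 31 = 59 left.
July 1998 has 31 days: 59 − 31 = 28 left.
June 1998 has 30 days; 30 − 28 = 2 → June 2, 1998.
Adding 6 months from June 2, 1998:
month 6 + 6 = 12 → December 1998.
Day 2 is valid in December, giving December 2, 1998.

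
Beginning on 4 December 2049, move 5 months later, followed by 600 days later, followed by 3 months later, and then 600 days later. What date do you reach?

November 15, 2053

Advancing 5 months from December 4, 2049:
month 12 + 5 = 17, which is month 5 of year 2050 → May 2050.
Day 4 is valid in May, giving May 4, 2050.
Advancing 600 days from May 4, 2050:
May has 31 days, so 31 − 4 = 27 days remain after May 4, 2050; 600 − 27 = 573 left.
June 2050 has 30 days: 573 − 30 = 543 left.
July 2050 has 31 days: 543 − 31 = 512 left.
August 2050 has 31 days: 512 − 31 = 481 left.
September 2050 has 30 days: 481 − 30 = 451 left.
October 2050 has 31 days: 451 − 31 = 420 left.
November 2050 has 30 days: 420 − 30 = 390 left.
December 2050 has 31 days: 390 − 31 = 359 left.
January 2051 has 31 days: 359 − 31 = 328 left.
February 2051 has 28 days (2051 is not a leap year): 328 − 28 = 300 left.
March 2051 has 31 days: 300 − 31 = 269 left.
April 2051 has 30 days: 269 − 30 = 239 left.
May 2051 has 31 days: 239 − 31 = 208 left.
June 2051 has 30 days: 208 − 30 = 178 left.
July 2051 has 31 days: 178 − 31 = 147 left.
August 2051 has 31 days: 147 − 31 = 116 left.
September 2051 has 30 days: 116 − 30 = 86 left.
October 2051 has 31 days: 86 − 31 = 55 left.
November 2051 has 30 days: 55 − 30 = 25 left.
25 days into December 2051 → December 25, 2051.
Advancing 3 months from December 25, 2051:
month 12 + 3 = 15, which is month 3 of year 2052 → March 2052.
Day 25 is valid in March, giving March 25, 2052.
Adding 600 days from March 25, 2052:
March has 31 days, so 31 − 25 = 6 days remain after March 25, 2052; 600 − 6 = 594 left.
April 2052 has 30 days: 594 − 30 = 564 left.
May 2052 has 31 days: 564 − 31 = 533 left.
June 2052 has 30 days: 533 − 30 = 503 left.
July 2052 has 31 days: 503 − 31 = 472 left.
August 2052 has 31 days: 472 − 31 = 441 left.
September 2052 has 30 days: 441 − 30 = 411 left.
October 2052 has 31 days: 411 − 31 = 380 left.
November 2052 has 30 days: 380 − 30 = 350 left.
December 2052 has 31 days: 350 − 31 = 319 left.
January 2053 has 31 days: 319 − 31 = 288 left.
February 2053 has 28 days (2053 is not a leap year): 288 − 28 = 260 left.
March 2053 has 31 days: 260 − 31 = 229 left.
April 2053 has 30 days: 229 − 30 = 199 left.
May 2053 has 31 days: 199 − 31 = 168 left.
June 2053 has 30 days: 168 − 30 = 138 left.
July 2053 has 31 days: 138 − 31 = 107 left.
August 2053 has 31 days: 107 − 31 = 76 left.
September 2053 has 30 days: 76 − 30 = 46 left.
October 2053 has 31 days: 46 − 31 = 15 left.
15 days into November 2053 → November 15, 2053.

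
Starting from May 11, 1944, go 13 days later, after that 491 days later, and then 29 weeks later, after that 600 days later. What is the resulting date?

December 9, 1947

Adding 13 days from May 11, 1944:
May has 31 days; 11 + 13 = 24, still in May.
Advancing 491 days from May 24, 1944:
May has 31 days, so 31 − 24 = 7 days remain after May 24, 1944; 491 − 7 = 484 left.
June 1944 has 30 days: 484 − 30 = 454 left.
July 1944 has 31 days: 454 − 31 = 423 left.
August 1944 has 31 days: 423 − 31 = 392 left.
September 1944 has 30 days: 392 − 30 = 362 left.
October 1944 has 31 days: 362 − 31 = 331 left.
November 1944 has 30 days: 331 − 30 = 301 left.
December 1944 has 31 days: 301 − 31 = 270 left.
January 1945 has 31 days: 270 − 31 = 239 left.
February 1945 has 28 days (1945 is not a leap year): 239 − 28 = 211 left.
March 1945 has 31 days: 211 − 31 = 180 left.
April 1945 has 30 days: 180 − 30 = 150 left.
May 1945 has 31 days: 150 − 31 = 119 left.
June 1945 has 30 days: 119 − 30 = 89 left.
July 1945 has 31 days: 89 − 31 = 58 left.
August 1945 has 31 days: 58 − 31 = 27 left.
27 days into September 1945 → September 27, 1945.
Counting forward 29 weeks (= 203 days) from September 27, 1945:
September has 30 days, so 30 − 27 = 3 days remain after September 27, 1945; 203 − 3 = 200 left.
October 1945 has 31 days: 200 − 31 = 169 left.
November 1945 has 30 days: 169 − 30 = 139 left.
December 1945 has 31 days: 139 − 31 = 108 left.
January 1946 has 31 days: 108 − 31 = 77 left.
February 1946 has 28 days (1946 is not a leap year): 77 − 28 = 49 left.
March 1946 has 31 days: 49 − 31 = 18 left.
18 days into April 1946 → April 18, 1946.
Counting forward 600 days from April 18, 1946:
April has 30 days, so 30 − 18 = 12 days remain after April 18, 1946; 600 − 12 = 588 left.
May 1946 has 31 days: 588 − 31 = 557 left.
June 1946 has 30 days: 557 − 30 = 527 left.
July 1946 has 31 days: 527 − 31 = 496 left.
August 1946 has 31 days: 496 − 31 = 465 left.
September 1946 has 30 days: 465 − 30 = 435 left.
October 1946 has 31 days: 435 − 31 = 404 left.
November 1946 has 30 days: 404 − 30 = 374 left.
December 1946 has 31 days: 374 − 31 = 343 left.
January 1947 has 31 days: 343 − 31 = 312 left.
February 1947 has 28 days (1947 is not a leap year): 312 − 28 = 284 left.
March 1947 has 31 days: 284 − 31 = 253 left.
April 1947 has 30 days: 253 − 30 = 223 left.
May 1947 has 31 days: 223 − 31 = 192 left.
June 1947 has 30 days: 192 − 30 = 162 left.
July 1947 has 31 days: 162 − 31 = 131 left.
August 1947 has 31 days: 131 − 31 = 100 left.
September 1947 has 30 days: 100 − 30 = 70 left.
October 1947 has 31 days: 70 − 31 = 39 left.
November 1947 has 30 days: 39 − 30 = 9 left.
9 days into December 1947 → December 9, 1947.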